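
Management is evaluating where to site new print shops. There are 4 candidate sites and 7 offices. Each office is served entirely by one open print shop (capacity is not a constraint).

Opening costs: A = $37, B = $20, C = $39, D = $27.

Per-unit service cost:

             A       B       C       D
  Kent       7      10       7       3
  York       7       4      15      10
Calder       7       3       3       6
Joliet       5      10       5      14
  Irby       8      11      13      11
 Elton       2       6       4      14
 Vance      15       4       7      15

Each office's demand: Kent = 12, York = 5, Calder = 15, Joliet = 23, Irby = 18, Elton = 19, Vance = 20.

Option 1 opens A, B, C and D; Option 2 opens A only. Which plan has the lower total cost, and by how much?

Option 1 is cheaper by 257.

Option 1: {A, B, C, D}: Kent→D 3·12=36, York→B 4·5=20, Calder→B 3·15=45, Joliet→A 5·23=115, Irby→A 8·18=144, Elton→A 2·19=38, Vance→B 4·20=80. Service 478; fixed 123; total 601.
Option 2: {A}: Kent→A 7·12=84, York→A 7·5=35, Calder→A 7·15=105, Joliet→A 5·23=115, Irby→A 8·18=144, Elton→A 2·19=38, Vance→A 15·20=300. Service 821; fixed 37; total 858.
Difference: |601 − 858| = 257.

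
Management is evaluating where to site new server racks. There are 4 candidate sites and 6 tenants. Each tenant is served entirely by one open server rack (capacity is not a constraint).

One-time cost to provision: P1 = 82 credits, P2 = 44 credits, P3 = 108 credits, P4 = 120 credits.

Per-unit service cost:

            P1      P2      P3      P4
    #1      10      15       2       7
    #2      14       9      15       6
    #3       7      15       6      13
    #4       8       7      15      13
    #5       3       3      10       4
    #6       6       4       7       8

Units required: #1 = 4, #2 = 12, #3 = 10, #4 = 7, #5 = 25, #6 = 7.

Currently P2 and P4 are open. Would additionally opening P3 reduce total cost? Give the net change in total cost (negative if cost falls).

No — net change +18 (cost rises by 18).

Current service cost with {P2, P4}: 382.
Adding P3: each tenant re-picks its cheapest; new service cost 292, saving 90.
Extra fixed cost: 108. Net change = 108 − 90 = 18.
(Totals: 546 → 564.)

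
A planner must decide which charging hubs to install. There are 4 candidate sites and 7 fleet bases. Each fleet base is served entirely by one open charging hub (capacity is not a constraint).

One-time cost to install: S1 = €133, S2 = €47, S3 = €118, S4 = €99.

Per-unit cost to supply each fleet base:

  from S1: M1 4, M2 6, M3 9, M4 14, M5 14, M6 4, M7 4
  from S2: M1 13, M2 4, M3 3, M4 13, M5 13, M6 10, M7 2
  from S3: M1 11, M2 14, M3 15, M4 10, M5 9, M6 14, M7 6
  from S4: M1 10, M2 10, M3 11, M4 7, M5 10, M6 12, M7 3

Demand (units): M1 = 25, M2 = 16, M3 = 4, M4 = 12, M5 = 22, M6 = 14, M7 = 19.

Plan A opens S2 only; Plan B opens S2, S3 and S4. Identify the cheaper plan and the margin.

Plan B is cheaper by 18.

Plan A: {S2}: M1→S2 13·25=325, M2→S2 4·16=64, M3→S2 3·4=12, M4→S2 13·12=156, M5→S2 13·22=286, M6→S2 10·14=140, M7→S2 2·19=38. Service 1021; fixed 47; total 1068.
Plan B: {S2, S3, S4}: M1→S4 10·25=250, M2→S2 4·16=64, M3→S2 3·4=12, M4→S4 7·12=84, M5→S3 9·22=198, M6→S2 10·14=140, M7→S2 2·19=38. Service 786; fixed 264; total 1050.
Difference: |1068 − 1050| = 18.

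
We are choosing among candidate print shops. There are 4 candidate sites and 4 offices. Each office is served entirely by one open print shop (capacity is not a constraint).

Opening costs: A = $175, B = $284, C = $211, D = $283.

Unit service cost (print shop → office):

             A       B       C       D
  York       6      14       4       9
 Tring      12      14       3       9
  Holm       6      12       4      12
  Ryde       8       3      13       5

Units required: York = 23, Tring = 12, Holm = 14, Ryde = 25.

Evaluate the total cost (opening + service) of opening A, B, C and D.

Total cost: 1212

Each office is assigned to its cheapest site among the open ones.
{A, B, C, D}: York→C 4·23=92, Tring→C 3·12=36, Holm→C 4·14=56, Ryde→B 3·25=75. Service 259; fixed 953; total 1212.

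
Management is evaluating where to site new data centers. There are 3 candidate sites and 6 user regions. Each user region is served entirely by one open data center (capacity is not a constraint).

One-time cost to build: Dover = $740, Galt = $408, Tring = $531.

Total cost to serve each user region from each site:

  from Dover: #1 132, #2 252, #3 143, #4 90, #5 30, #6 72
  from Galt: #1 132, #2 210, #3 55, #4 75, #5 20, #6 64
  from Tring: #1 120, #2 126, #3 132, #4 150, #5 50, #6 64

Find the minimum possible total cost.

For any fixed open set, each user region goes to its cheapest open site; total = fixed + service.
{Galt}: #1→Galt 132, #2→Galt 210, #3→Galt 55, #4→Galt 75, #5→Galt 20, #6→Galt 64. Service 556; fixed 408; total 964.
{Tring}: service 642 + fixed 531 = 1173
{Galt, Tring}: #1→Tring 120, #2→Tring 126, #3→Galt 55, #4→Galt 75, #5→Galt 20, #6→Galt 64. Service 460; fixed 939; total 1399.
{Dover, Galt, Tring}: service 460 + fixed 1679 = 2139
(All 7 nonempty subsets were checked; Galt only is lowest.)

Minimum total cost: 964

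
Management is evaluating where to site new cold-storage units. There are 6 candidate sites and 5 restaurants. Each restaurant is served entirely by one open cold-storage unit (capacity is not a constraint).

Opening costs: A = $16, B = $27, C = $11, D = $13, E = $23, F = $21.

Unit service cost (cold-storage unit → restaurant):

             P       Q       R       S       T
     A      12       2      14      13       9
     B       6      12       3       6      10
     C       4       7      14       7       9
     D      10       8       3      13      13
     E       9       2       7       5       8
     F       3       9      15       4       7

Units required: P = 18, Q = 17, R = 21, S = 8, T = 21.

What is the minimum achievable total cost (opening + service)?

For any fixed open set, each restaurant goes to its cheapest open site; total = fixed + service.
{A, D, F}: P→F 3·18=54, Q→A 2·17=34, R→D 3·21=63, S→F 4·8=32, T→F 7·21=147. Service 330; fixed 50; total 380.
{D, E, F}: P→F 3·18=54, Q→E 2·17=34, R→D 3·21=63, S→F 4·8=32, T→F 7·21=147. Service 330; fixed 57; total 387.
{A, C, D, F}: service 330 + fixed 61 = 391
{A, B, C, D, E, F}: P→F 3·18=54, Q→A 2·17=34, R→B 3·21=63, S→F 4·8=32, T→F 7·21=147. Service 330; fixed 111; total 441.
No other subset beats 380.

Minimum total cost: 380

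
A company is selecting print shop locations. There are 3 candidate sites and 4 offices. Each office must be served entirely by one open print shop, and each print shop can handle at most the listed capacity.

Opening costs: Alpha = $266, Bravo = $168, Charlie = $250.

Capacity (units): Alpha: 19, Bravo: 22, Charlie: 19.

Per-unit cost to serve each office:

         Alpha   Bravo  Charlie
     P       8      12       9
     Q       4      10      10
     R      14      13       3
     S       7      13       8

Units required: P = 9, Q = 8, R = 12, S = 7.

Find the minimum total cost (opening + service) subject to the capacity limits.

Open {Bravo, Charlie}: P→Bravo 12·9=108, Q→Bravo 10·8=80, R→Charlie 3·12=36, S→Charlie 8·7=56.
Loads: Bravo carries 17/22, Charlie carries 19/19. Service 280; fixed 418; total 698.
Next best feasible plan costs 712.

Minimum total cost: 698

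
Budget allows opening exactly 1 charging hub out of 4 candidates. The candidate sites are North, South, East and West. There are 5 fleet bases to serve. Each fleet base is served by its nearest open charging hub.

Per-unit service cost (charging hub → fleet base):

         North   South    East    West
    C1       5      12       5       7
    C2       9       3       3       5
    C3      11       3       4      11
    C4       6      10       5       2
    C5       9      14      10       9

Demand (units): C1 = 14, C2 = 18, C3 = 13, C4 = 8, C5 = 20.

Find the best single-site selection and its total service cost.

Choose East only; total service cost 416.

With exactly 1 open, each fleet base uses its cheapest among the chosen.
{East}: C1→East 5·14=70, C2→East 3·18=54, C3→East 4·13=52, C4→East 5·8=40, C5→East 10·20=200. Service cost 416.
{West}: service cost 527
{North}: service cost 603
Among all 4 size-1 choices, {East} is lowest.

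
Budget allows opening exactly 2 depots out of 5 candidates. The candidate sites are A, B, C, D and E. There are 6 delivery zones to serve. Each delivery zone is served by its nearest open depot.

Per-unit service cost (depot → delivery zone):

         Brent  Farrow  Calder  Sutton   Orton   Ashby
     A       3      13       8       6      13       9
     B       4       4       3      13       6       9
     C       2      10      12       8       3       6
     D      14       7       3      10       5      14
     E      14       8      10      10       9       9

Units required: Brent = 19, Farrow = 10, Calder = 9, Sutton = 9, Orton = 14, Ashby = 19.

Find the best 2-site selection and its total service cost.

With exactly 2 open, each delivery zone uses its cheapest among the chosen.
{B, C}: Brent→C 2·19=38, Farrow→B 4·10=40, Calder→B 3·9=27, Sutton→C 8·9=72, Orton→C 3·14=42, Ashby→C 6·19=114. Service cost 333.
{C, D}: service cost 363
{A, C}: service cost 420
Among all 10 size-2 choices, {B, C} is lowest.

Choose B and C; total service cost 333.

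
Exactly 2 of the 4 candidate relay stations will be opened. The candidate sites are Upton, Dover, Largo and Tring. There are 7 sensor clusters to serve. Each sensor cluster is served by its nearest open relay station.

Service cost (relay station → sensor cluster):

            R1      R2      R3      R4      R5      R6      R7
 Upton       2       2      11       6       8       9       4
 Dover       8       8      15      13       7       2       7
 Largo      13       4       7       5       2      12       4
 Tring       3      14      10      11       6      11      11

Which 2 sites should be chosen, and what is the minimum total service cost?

With exactly 2 open, each sensor cluster uses its cheapest among the chosen.
{Upton, Largo}: R1→Upton 2, R2→Upton 2, R3→Largo 7, R4→Largo 5, R5→Largo 2, R6→Upton 9, R7→Upton 4. Service cost 31.
{Dover, Largo}: service cost 32
{Upton, Dover}: service cost 34
Among all 6 size-2 choices, {Upton, Largo} is lowest.

Choose Upton and Largo; total service cost 31.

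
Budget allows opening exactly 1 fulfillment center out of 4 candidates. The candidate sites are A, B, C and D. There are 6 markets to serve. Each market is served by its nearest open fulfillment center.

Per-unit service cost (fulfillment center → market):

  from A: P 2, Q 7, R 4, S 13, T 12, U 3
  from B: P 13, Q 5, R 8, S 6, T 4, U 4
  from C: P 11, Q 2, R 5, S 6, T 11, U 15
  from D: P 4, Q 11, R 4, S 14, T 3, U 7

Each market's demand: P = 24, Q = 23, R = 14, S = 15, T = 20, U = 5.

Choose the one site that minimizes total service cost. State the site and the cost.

Choose D only; total service cost 710.

With exactly 1 open, each market uses its cheapest among the chosen.
{D}: P→D 4·24=96, Q→D 11·23=253, R→D 4·14=56, S→D 14·15=210, T→D 3·20=60, U→D 7·5=35. Service cost 710.
{A}: service cost 715
{B}: service cost 729
Among all 4 size-1 choices, {D} is lowest.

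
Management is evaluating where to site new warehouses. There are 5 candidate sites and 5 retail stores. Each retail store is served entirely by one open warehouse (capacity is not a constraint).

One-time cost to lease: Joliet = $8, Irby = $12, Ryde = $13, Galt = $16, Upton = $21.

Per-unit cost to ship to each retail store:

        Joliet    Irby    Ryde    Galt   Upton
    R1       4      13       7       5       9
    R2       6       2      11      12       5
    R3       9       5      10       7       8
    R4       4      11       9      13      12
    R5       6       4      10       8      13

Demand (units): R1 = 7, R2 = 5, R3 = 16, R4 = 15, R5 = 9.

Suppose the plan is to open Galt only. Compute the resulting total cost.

Total cost: 490

Each retail store is assigned to its cheapest site among the open ones.
{Galt}: R1→Galt 5·7=35, R2→Galt 12·5=60, R3→Galt 7·16=112, R4→Galt 13·15=195, R5→Galt 8·9=72. Service 474; fixed 16; total 490.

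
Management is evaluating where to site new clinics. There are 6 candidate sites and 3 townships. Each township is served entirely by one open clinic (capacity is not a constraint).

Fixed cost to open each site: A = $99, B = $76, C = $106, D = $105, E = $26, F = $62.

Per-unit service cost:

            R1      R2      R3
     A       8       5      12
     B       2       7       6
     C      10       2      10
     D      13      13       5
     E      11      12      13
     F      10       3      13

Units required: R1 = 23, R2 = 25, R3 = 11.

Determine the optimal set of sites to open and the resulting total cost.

Open B and F; minimum total cost 325.

For any fixed open set, each township goes to its cheapest open site; total = fixed + service.
{B, F}: R1→B 2·23=46, R2→F 3·25=75, R3→B 6·11=66. Service 187; fixed 138; total 325.
{B, C}: R1→B 2·23=46, R2→C 2·25=50, R3→B 6·11=66. Service 162; fixed 182; total 344.
{B, E, F}: service 187 + fixed 164 = 351
{A, B, C, D, E, F}: R1→B 2·23=46, R2→C 2·25=50, R3→D 5·11=55. Service 151; fixed 474; total 625.
No other subset beats 325.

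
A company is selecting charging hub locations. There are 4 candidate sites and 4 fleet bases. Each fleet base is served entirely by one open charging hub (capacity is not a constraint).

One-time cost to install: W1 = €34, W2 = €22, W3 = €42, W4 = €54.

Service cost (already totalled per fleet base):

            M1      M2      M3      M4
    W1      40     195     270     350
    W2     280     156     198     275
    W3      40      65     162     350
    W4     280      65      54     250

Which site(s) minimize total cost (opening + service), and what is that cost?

Open W1 and W4; minimum total cost 497.

For any fixed open set, each fleet base goes to its cheapest open site; total = fixed + service.
{W1, W4}: M1→W1 40, M2→W4 65, M3→W4 54, M4→W4 250. Service 409; fixed 88; total 497.
{W3, W4}: service 409 + fixed 96 = 505
{W1, W2, W4}: service 409 + fixed 110 = 519
{W1, W2, W3, W4}: M1→W1 40, M2→W3 65, M3→W4 54, M4→W4 250. Service 409; fixed 152; total 561.
No other subset beats 497.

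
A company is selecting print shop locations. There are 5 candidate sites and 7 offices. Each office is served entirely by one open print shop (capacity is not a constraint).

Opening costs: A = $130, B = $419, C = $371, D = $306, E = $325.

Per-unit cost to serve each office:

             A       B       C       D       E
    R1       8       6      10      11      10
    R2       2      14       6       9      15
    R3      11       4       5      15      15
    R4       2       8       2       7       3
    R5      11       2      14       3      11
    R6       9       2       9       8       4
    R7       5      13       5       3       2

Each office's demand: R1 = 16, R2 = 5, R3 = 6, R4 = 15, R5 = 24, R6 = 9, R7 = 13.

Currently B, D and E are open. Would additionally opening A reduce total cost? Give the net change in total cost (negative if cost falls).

No — net change +80 (cost rises by 80).

Current service cost with {B, D, E}: 302.
Adding A: each office re-picks its cheapest; new service cost 252, saving 50.
Extra fixed cost: 130. Net change = 130 − 50 = 80.
(Totals: 1352 → 1432.)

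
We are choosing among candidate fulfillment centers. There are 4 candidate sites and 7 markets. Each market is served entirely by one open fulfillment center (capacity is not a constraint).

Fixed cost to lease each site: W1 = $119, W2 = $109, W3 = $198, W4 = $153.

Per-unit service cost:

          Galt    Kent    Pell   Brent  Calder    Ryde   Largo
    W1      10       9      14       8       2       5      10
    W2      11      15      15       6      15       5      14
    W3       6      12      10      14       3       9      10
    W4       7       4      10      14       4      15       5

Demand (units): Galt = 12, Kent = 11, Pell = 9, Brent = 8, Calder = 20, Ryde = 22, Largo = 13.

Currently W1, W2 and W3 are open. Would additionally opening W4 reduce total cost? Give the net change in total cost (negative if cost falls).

No — net change +33 (cost rises by 33).

Current service cost with {W1, W2, W3}: 589.
Adding W4: each market re-picks its cheapest; new service cost 469, saving 120.
Extra fixed cost: 153. Net change = 153 − 120 = 33.
(Totals: 1015 → 1048.)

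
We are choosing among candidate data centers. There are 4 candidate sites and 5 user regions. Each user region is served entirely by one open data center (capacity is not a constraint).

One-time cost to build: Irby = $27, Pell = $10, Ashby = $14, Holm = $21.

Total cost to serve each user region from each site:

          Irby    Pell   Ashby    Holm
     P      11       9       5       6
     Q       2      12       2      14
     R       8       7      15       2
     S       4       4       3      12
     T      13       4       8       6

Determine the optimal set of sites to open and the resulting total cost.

Open Pell and Ashby; minimum total cost 45.

For any fixed open set, each user region goes to its cheapest open site; total = fixed + service.
{Pell, Ashby}: P→Ashby 5, Q→Ashby 2, R→Pell 7, S→Ashby 3, T→Pell 4. Service 21; fixed 24; total 45.
{Pell}: service 36 + fixed 10 = 46
{Ashby}: service 33 + fixed 14 = 47
{Irby, Pell, Ashby, Holm}: service 16 + fixed 72 = 88
No other subset beats 45.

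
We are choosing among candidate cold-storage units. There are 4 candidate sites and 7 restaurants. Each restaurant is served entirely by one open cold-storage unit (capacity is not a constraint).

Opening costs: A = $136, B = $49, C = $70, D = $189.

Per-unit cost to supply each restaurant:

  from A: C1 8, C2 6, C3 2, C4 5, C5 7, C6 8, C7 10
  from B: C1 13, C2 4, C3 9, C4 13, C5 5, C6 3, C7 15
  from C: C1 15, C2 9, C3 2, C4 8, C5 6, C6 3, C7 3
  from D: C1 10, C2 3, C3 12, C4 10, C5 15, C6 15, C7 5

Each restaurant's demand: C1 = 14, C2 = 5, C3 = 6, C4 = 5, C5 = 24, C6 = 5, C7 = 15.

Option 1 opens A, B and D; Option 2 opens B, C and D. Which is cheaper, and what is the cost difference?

Option 1: {A, B, D}: C1→A 8·14=112, C2→D 3·5=15, C3→A 2·6=12, C4→A 5·5=25, C5→B 5·24=120, C6→B 3·5=15, C7→D 5·15=75. Service 374; fixed 374; total 748.
Option 2: {B, C, D}: C1→D 10·14=140, C2→D 3·5=15, C3→C 2·6=12, C4→C 8·5=40, C5→B 5·24=120, C6→B 3·5=15, C7→C 3·15=45. Service 387; fixed 308; total 695.
Difference: |748 − 695| = 53.

Option 2 is cheaper by 53.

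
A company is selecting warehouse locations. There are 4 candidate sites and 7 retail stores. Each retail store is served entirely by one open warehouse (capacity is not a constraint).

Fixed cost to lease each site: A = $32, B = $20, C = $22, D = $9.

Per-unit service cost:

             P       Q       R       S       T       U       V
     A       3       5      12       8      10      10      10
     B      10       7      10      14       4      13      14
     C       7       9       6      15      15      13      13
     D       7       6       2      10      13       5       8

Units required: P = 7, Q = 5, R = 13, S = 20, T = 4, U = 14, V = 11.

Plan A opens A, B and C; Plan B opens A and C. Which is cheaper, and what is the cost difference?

Plan A is cheaper by 4.

Plan A: {A, B, C}: P→A 3·7=21, Q→A 5·5=25, R→C 6·13=78, S→A 8·20=160, T→B 4·4=16, U→A 10·14=140, V→A 10·11=110. Service 550; fixed 74; total 624.
Plan B: {A, C}: P→A 3·7=21, Q→A 5·5=25, R→C 6·13=78, S→A 8·20=160, T→A 10·4=40, U→A 10·14=140, V→A 10·11=110. Service 574; fixed 54; total 628.
Difference: |624 − 628| = 4.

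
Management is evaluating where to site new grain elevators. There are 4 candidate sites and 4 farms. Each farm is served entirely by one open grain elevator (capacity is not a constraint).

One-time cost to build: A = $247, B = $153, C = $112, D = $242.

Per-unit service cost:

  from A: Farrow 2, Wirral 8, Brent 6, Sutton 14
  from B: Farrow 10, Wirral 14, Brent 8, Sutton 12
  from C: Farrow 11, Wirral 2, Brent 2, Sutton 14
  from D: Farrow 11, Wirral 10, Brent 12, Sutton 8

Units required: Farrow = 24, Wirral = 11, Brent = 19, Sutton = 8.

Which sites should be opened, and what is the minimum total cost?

Open C only; minimum total cost 548.

For any fixed open set, each farm goes to its cheapest open site; total = fixed + service.
{C}: Farrow→C 11·24=264, Wirral→C 2·11=22, Brent→C 2·19=38, Sutton→C 14·8=112. Service 436; fixed 112; total 548.
{A, C}: Farrow→A 2·24=48, Wirral→C 2·11=22, Brent→C 2·19=38, Sutton→A 14·8=112. Service 220; fixed 359; total 579.
{A}: service 362 + fixed 247 = 609
{A, B, C, D}: service 172 + fixed 754 = 926
(All 15 nonempty subsets were checked; C only is lowest.)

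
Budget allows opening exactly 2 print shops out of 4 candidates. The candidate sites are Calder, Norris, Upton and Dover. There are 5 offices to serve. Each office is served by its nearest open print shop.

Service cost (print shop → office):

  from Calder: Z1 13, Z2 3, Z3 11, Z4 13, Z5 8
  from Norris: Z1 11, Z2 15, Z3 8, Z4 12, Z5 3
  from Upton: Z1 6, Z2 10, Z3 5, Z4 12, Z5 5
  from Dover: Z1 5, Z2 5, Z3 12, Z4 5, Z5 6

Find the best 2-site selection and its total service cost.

With exactly 2 open, each office uses its cheapest among the chosen.
{Upton, Dover}: Z1→Dover 5, Z2→Dover 5, Z3→Upton 5, Z4→Dover 5, Z5→Upton 5. Service cost 25.
{Norris, Dover}: service cost 26
{Calder, Dover}: service cost 30
Among all 6 size-2 choices, {Upton, Dover} is lowest.

Choose Upton and Dover; total service cost 25.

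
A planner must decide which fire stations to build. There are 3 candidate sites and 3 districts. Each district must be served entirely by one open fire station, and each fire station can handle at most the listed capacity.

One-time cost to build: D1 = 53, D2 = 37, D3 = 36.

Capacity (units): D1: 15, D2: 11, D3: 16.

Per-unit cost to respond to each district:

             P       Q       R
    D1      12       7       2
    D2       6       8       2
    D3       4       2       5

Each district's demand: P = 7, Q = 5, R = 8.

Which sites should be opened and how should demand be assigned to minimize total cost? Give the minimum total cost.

Open {D2, D3}: P→D3 4·7=28, Q→D3 2·5=10, R→D2 2·8=16.
Loads: D2 carries 8/11, D3 carries 12/16. Service 54; fixed 73; total 127.
Next best feasible plan costs 143.

Minimum total cost: 127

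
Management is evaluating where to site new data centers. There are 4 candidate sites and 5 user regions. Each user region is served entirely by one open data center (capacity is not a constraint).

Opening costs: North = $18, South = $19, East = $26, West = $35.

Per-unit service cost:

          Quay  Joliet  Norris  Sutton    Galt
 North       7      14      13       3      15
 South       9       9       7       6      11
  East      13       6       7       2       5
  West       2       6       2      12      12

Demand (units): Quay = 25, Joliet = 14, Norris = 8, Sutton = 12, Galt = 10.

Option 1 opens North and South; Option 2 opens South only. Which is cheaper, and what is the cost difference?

Option 1: {North, South}: Quay→North 7·25=175, Joliet→South 9·14=126, Norris→South 7·8=56, Sutton→North 3·12=36, Galt→South 11·10=110. Service 503; fixed 37; total 540.
Option 2: {South}: Quay→South 9·25=225, Joliet→South 9·14=126, Norris→South 7·8=56, Sutton→South 6·12=72, Galt→South 11·10=110. Service 589; fixed 19; total 608.
Difference: |540 − 608| = 68.

Option 1 is cheaper by 68.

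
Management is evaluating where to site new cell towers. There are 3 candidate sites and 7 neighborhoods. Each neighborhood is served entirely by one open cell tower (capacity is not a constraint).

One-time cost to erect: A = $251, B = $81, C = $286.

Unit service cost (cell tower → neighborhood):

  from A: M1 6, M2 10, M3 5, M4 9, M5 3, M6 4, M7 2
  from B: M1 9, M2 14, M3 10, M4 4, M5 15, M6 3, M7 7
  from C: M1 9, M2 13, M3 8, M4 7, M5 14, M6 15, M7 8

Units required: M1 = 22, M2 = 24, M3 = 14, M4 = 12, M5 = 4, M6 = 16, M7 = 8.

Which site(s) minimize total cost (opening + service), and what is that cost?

Open A only; minimum total cost 893.

For any fixed open set, each neighborhood goes to its cheapest open site; total = fixed + service.
{A}: M1→A 6·22=132, M2→A 10·24=240, M3→A 5·14=70, M4→A 9·12=108, M5→A 3·4=12, M6→A 4·16=64, M7→A 2·8=16. Service 642; fixed 251; total 893.
{A, B}: service 566 + fixed 332 = 898
{B}: service 886 + fixed 81 = 967
{A, B, C}: M1→A 6·22=132, M2→A 10·24=240, M3→A 5·14=70, M4→B 4·12=48, M5→A 3·4=12, M6→B 3·16=48, M7→A 2·8=16. Service 566; fixed 618; total 1184.
(All 7 nonempty subsets were checked; A only is lowest.)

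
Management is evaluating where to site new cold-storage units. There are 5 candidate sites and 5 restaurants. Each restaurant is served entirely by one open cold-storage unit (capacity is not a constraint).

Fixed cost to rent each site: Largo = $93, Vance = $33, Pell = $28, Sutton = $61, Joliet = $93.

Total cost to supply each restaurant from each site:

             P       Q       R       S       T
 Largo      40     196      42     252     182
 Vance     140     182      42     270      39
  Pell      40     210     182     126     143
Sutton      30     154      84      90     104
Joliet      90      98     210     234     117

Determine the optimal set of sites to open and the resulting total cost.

Open Vance and Sutton; minimum total cost 449.

For any fixed open set, each restaurant goes to its cheapest open site; total = fixed + service.
{Vance, Sutton}: P→Sutton 30, Q→Sutton 154, R→Vance 42, S→Sutton 90, T→Vance 39. Service 355; fixed 94; total 449.
{Vance, Pell, Sutton}: P→Sutton 30, Q→Sutton 154, R→Vance 42, S→Sutton 90, T→Vance 39. Service 355; fixed 122; total 477.
{Vance, Sutton, Joliet}: service 299 + fixed 187 = 486
{Largo, Vance, Pell, Sutton, Joliet}: P→Sutton 30, Q→Joliet 98, R→Largo 42, S→Sutton 90, T→Vance 39. Service 299; fixed 308; total 607.
No other subset beats 449.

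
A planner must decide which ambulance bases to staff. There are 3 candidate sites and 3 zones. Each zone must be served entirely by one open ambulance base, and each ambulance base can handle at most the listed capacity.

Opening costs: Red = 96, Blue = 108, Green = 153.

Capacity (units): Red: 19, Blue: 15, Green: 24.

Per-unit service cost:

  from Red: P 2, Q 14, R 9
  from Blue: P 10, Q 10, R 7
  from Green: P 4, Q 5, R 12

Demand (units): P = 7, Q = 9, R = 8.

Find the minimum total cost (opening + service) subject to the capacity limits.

Open {Green}: P→Green 4·7=28, Q→Green 5·9=45, R→Green 12·8=96.
Loads: Green carries 24/24. Service 169; fixed 153; total 322.
Next best feasible plan costs 380.

Minimum total cost: 322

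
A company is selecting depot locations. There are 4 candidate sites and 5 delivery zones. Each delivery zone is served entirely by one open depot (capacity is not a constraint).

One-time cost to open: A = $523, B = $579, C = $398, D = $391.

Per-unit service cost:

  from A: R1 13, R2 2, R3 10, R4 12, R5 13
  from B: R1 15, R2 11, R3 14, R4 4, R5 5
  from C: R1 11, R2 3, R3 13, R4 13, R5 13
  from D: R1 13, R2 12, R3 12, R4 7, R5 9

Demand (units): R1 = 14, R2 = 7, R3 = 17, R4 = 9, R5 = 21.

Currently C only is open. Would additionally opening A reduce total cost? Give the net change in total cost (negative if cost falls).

Current service cost with {C}: 786.
Adding A: each delivery zone re-picks its cheapest; new service cost 719, saving 67.
Extra fixed cost: 523. Net change = 523 − 67 = 456.
(Totals: 1184 → 1640.)

No — net change +456 (cost rises by 456).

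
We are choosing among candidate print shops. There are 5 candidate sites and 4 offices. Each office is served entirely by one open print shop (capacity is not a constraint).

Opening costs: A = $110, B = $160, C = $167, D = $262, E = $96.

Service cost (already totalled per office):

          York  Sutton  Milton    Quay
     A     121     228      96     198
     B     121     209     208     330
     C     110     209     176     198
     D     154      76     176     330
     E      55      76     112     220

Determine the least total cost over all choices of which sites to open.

For any fixed open set, each office goes to its cheapest open site; total = fixed + service.
{E}: York→E 55, Sutton→E 76, Milton→E 112, Quay→E 220. Service 463; fixed 96; total 559.
{A, E}: York→E 55, Sutton→E 76, Milton→A 96, Quay→A 198. Service 425; fixed 206; total 631.
{C, E}: York→E 55, Sutton→E 76, Milton→E 112, Quay→C 198. Service 441; fixed 263; total 704.
{A, B, C, D, E}: service 425 + fixed 795 = 1220
No other subset beats 559.

Minimum total cost: 559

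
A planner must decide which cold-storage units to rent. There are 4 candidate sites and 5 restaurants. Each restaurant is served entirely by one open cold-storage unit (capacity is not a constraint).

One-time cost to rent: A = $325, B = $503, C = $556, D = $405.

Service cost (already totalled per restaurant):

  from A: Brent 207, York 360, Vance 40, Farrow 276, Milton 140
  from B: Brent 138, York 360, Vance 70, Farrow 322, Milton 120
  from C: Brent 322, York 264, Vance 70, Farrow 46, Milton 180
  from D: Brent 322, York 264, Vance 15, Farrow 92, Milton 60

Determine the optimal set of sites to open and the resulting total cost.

For any fixed open set, each restaurant goes to its cheapest open site; total = fixed + service.
{D}: Brent→D 322, York→D 264, Vance→D 15, Farrow→D 92, Milton→D 60. Service 753; fixed 405; total 1158.
{A}: service 1023 + fixed 325 = 1348
{A, D}: Brent→A 207, York→D 264, Vance→D 15, Farrow→D 92, Milton→D 60. Service 638; fixed 730; total 1368.
{A, B, C, D}: service 523 + fixed 1789 = 2312
No other subset beats 1158.

Open D only; minimum total cost 1158.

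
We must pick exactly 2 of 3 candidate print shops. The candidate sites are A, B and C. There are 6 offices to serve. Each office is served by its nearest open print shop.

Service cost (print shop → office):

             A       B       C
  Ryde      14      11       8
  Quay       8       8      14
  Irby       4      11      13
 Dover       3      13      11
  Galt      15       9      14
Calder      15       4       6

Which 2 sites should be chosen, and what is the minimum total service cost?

With exactly 2 open, each office uses its cheapest among the chosen.
{A, B}: Ryde→B 11, Quay→A 8, Irby→A 4, Dover→A 3, Galt→B 9, Calder→B 4. Service cost 39.
{A, C}: service cost 43
{B, C}: service cost 51
Among all 3 size-2 choices, {A, B} is lowest.

Choose A and B; total service cost 39.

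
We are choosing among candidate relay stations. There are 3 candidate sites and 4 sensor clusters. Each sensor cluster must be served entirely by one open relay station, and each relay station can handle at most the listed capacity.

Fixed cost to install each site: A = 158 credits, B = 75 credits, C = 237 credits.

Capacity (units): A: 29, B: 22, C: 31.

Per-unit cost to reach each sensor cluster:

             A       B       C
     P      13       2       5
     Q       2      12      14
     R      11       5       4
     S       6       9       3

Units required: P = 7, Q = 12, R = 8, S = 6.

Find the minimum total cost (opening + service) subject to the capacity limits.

Minimum total cost: 347

Open {A, B}: P→B 2·7=14, Q→A 2·12=24, R→B 5·8=40, S→A 6·6=36.
Loads: A carries 18/29, B carries 15/22. Service 114; fixed 233; total 347.
Next best feasible plan costs 365.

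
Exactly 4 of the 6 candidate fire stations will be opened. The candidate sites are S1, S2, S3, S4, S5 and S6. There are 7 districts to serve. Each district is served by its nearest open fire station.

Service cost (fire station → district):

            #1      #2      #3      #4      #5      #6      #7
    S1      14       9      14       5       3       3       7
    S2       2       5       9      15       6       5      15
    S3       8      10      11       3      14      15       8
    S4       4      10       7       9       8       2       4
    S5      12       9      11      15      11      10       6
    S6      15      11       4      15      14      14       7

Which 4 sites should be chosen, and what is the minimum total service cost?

Choose S1, S2, S4 and S6; total service cost 25.

With exactly 4 open, each district uses its cheapest among the chosen.
{S1, S2, S4, S6}: #1→S2 2, #2→S2 5, #3→S6 4, #4→S1 5, #5→S1 3, #6→S4 2, #7→S4 4. Service cost 25.
{S1, S2, S3, S4}: service cost 26
{S2, S3, S4, S6}: service cost 26
Among all 15 size-4 choices, {S1, S2, S4, S6} is lowest.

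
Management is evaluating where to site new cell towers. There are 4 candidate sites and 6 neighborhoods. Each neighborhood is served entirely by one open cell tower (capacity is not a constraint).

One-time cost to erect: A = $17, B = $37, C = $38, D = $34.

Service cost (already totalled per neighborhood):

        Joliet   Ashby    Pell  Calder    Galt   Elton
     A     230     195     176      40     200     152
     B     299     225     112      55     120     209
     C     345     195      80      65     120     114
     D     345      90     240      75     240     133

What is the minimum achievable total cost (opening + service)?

Minimum total cost: 763

For any fixed open set, each neighborhood goes to its cheapest open site; total = fixed + service.
{A, C, D}: Joliet→A 230, Ashby→D 90, Pell→C 80, Calder→A 40, Galt→C 120, Elton→C 114. Service 674; fixed 89; total 763.
{A, B, C, D}: Joliet→A 230, Ashby→D 90, Pell→C 80, Calder→A 40, Galt→B 120, Elton→C 114. Service 674; fixed 126; total 800.
{A, B, D}: Joliet→A 230, Ashby→D 90, Pell→B 112, Calder→A 40, Galt→B 120, Elton→D 133. Service 725; fixed 88; total 813.
{A}: service 993 + fixed 17 = 1010
(All 15 nonempty subsets were checked; A, C and D is lowest.)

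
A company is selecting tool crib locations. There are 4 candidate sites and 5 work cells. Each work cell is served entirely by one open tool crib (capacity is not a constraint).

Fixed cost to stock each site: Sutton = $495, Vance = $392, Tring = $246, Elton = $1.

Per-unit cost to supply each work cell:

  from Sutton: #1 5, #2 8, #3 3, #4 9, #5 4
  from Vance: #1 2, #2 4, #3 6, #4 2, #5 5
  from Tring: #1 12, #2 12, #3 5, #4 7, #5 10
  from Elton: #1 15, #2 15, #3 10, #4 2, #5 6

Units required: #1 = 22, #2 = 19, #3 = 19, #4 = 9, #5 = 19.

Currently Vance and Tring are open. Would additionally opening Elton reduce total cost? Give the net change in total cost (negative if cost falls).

Current service cost with {Vance, Tring}: 328.
Adding Elton: each work cell re-picks its cheapest; new service cost 328, saving 0.
Extra fixed cost: 1. Net change = 1 − 0 = 1.
(Totals: 966 → 967.)

No — net change +1 (cost rises by 1).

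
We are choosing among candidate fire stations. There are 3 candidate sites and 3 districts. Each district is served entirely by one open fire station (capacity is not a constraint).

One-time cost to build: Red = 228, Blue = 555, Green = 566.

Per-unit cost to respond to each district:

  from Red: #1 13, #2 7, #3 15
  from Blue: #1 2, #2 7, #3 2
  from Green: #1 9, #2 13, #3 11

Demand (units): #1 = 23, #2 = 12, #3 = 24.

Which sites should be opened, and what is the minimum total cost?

For any fixed open set, each district goes to its cheapest open site; total = fixed + service.
{Blue}: #1→Blue 2·23=46, #2→Blue 7·12=84, #3→Blue 2·24=48. Service 178; fixed 555; total 733.
{Red, Blue}: service 178 + fixed 783 = 961
{Red}: #1→Red 13·23=299, #2→Red 7·12=84, #3→Red 15·24=360. Service 743; fixed 228; total 971.
{Red, Blue, Green}: service 178 + fixed 1349 = 1527
(All 7 nonempty subsets were checked; Blue only is lowest.)

Open Blue only; minimum total cost 733.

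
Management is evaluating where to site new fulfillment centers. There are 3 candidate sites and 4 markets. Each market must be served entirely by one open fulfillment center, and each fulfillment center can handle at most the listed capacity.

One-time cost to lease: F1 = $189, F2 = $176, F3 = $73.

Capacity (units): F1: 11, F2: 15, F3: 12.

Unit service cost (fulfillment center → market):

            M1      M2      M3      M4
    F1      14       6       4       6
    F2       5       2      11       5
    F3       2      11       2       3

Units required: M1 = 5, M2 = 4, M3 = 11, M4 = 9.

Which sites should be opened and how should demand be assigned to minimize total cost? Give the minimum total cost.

Open {F1, F2, F3}: M1→F2 5·5=25, M2→F2 2·4=8, M3→F1 4·11=44, M4→F3 3·9=27.
Loads: F1 carries 11/11, F2 carries 9/15, F3 carries 9/12. Service 104; fixed 438; total 542.
Next best feasible plan costs 545.

Minimum total cost: 542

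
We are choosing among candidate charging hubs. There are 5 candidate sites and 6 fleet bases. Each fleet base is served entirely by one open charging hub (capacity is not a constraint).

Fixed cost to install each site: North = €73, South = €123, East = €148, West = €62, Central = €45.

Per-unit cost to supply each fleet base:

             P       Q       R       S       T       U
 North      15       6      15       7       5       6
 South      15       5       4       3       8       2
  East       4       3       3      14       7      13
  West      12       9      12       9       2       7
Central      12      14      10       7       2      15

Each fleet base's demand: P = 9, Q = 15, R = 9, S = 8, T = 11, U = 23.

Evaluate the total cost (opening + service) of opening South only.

Total cost: 527

Each fleet base is assigned to its cheapest site among the open ones.
{South}: P→South 15·9=135, Q→South 5·15=75, R→South 4·9=36, S→South 3·8=24, T→South 8·11=88, U→South 2·23=46. Service 404; fixed 123; total 527.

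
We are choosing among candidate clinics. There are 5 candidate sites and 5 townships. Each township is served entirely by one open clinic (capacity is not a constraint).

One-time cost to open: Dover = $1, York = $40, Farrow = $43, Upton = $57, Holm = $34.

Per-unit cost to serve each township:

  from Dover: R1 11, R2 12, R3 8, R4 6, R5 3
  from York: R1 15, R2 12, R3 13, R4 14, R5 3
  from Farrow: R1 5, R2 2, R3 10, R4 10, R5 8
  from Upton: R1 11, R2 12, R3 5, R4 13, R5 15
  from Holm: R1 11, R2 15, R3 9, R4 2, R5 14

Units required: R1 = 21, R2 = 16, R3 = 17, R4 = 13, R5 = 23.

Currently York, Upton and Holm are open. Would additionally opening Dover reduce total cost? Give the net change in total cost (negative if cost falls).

Current service cost with {York, Upton, Holm}: 603.
Adding Dover: each township re-picks its cheapest; new service cost 603, saving 0.
Extra fixed cost: 1. Net change = 1 − 0 = 1.
(Totals: 734 → 735.)

No — net change +1 (cost rises by 1).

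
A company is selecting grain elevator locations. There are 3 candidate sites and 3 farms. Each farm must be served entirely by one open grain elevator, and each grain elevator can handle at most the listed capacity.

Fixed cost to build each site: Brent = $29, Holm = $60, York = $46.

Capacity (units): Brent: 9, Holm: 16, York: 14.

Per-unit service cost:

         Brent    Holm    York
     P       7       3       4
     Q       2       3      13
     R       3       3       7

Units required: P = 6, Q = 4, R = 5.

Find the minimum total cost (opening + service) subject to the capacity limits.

Minimum total cost: 105

Open {Holm}: P→Holm 3·6=18, Q→Holm 3·4=12, R→Holm 3·5=15.
Loads: Holm carries 15/16. Service 45; fixed 60; total 105.
Next best feasible plan costs 122.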